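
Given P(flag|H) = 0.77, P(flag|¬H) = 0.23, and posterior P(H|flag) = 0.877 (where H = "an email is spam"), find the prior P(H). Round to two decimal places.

Bayes' rule in odds form gives O(H|E) = O(H)·[P(E|H)/P(E|¬H)], hence O(H) = O(H|E)/LR.
Posterior odds = 0.877/(1−0.877) = 7.1301. LR = 0.77/0.23 = 3.3478.
Prior odds = 7.1301/3.3478 = 2.1298, so P(H) = 2.1298/(1+2.1298) ≈ 0.68.

P(H) = 0.68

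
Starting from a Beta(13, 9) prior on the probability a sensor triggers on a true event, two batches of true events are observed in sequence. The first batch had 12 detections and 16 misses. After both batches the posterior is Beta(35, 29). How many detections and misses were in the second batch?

Sequential conjugate updates are equivalent to a single update on the pooled data, so total successes = posterior α − prior α and total failures = posterior β − prior β.
Total across both batches: 35−13=22 detections, 29−9=20 misses.
Subtract the first batch: 22−12=10 detections and 20−16=4 misses.

10 detections and 4 misses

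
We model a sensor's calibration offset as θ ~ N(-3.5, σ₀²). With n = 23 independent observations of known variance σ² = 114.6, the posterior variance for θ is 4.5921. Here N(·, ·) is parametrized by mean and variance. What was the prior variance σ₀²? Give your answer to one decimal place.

Posterior precision equals prior precision plus data precision: 1/σ_n² = 1/σ₀² + n/σ².
So 1/σ₀² = 1/4.5921 − 23/114.6 = 0.217765 − 0.200698 = 0.017067.
Hence σ₀² = 1/0.017067 ≈ 58.6.

σ₀² = 58.6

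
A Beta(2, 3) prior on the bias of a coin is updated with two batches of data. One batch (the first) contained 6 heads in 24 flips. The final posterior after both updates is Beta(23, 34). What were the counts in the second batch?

Because Beta–binomial updating is additive in the counts, the combined data contributed (α_post−α_prior, β_post−β_prior) successes and failures.
Total across both batches: 23−2=21 heads, 34−3=31 tails.
Subtract the first batch: 21−6=15 heads and 31−18=13 tails.

15 heads and 13 tails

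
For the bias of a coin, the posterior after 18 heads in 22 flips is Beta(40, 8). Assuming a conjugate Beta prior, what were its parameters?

Beta(22, 4)

Under Beta–binomial conjugacy the posterior parameters are (α+s, β+f).
So α = 40 − 18 = 22 and β = 8 − 4 = 4.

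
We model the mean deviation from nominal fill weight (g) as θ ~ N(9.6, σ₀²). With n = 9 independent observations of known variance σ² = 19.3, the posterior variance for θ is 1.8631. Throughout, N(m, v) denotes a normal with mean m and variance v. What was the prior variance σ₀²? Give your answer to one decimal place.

For the Normal–Normal model with known σ², precisions add: τ_n = τ₀ + n/σ².
So 1/σ₀² = 1/1.8631 − 9/19.3 = 0.536740 − 0.466321 = 0.070419.
Hence σ₀² = 1/0.070419 ≈ 14.2.

σ₀² = 14.2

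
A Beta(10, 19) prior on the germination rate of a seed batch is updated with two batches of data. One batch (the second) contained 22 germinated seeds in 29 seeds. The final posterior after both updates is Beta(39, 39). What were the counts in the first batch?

7 germinated seeds and 13 non-germinating seeds

Because Beta–binomial updating is additive in the counts, the combined data contributed (α_post−α_prior, β_post−β_prior) successes and failures.
Total across both batches: 39−10=29 germinated seeds, 39−19=20 non-germinating seeds.
Subtract the second batch: 29−22=7 germinated seeds and 20−7=13 non-germinating seeds.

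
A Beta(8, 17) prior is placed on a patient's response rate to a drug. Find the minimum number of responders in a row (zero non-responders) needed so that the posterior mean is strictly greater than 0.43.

After k responders and 0 non-responders the posterior is Beta(8+k, 17), with mean (8+k)/(8+17+k).
Set (8+k)/(25+k) > 0.43 and solve: k > (0.43·25 − 8)/(1 − 0.43) = 4.825.
The smallest integer exceeding 4.825 is 5, and checking k=5: (13)/(30) = 0.4333 > 0.43.

k = 5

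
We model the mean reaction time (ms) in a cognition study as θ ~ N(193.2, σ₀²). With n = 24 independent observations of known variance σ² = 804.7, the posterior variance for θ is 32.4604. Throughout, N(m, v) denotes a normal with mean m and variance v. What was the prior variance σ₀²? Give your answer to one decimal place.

For the Normal–Normal model with known σ², precisions add: τ_n = τ₀ + n/σ².
So 1/σ₀² = 1/32.4604 − 24/804.7 = 0.030807 − 0.029825 = 0.000982.
Hence σ₀² = 1/0.000982 ≈ 1018.3.

σ₀² = 1018.3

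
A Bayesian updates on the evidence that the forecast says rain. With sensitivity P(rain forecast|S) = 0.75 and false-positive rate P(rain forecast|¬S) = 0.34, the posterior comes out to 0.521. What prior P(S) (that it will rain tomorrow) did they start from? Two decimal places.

P(S) = 0.33

In odds form, posterior odds = prior odds × likelihood ratio, so prior odds = posterior odds ÷ LR.
Posterior odds = 0.521/(1−0.521) = 1.0877. LR = 0.75/0.34 = 2.2059.
Prior odds = 1.0877/2.2059 = 0.4931, so P(S) = 0.4931/(1+0.4931) ≈ 0.33.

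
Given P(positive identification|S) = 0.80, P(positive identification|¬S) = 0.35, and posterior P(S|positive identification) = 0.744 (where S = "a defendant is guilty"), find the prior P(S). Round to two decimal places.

P(S) = 0.56

In odds form, posterior odds = prior odds × likelihood ratio, so prior odds = posterior odds ÷ LR.
Posterior odds = 0.744/(1−0.744) = 2.9062. LR = 0.80/0.35 = 2.2857.
Prior odds = 2.9062/2.2857 = 1.2715, so P(S) = 1.2715/(1+1.2715) ≈ 0.56.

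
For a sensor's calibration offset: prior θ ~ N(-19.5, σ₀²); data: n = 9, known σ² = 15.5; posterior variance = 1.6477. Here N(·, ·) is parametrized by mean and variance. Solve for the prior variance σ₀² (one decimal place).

σ₀² = 38.1

For the Normal–Normal model with known σ², precisions add: τ_n = τ₀ + n/σ².
So 1/σ₀² = 1/1.6477 − 9/15.5 = 0.606907 − 0.580645 = 0.026262.
Hence σ₀² = 1/0.026262 ≈ 38.1.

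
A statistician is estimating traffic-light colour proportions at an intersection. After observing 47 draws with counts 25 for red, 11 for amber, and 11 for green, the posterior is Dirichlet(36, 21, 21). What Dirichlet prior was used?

For a Dirichlet(α) prior with multinomial counts c, the posterior is Dirichlet(α + c) componentwise.
Subtract each count from the matching posterior parameter: 36−25=11, 21−11=10, 21−11=10.

Dirichlet(11, 10, 10)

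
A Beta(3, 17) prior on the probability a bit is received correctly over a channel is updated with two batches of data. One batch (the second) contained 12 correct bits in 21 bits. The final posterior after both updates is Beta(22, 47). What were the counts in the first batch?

7 correct bits and 21 errors

Sequential conjugate updates are equivalent to a single update on the pooled data, so total successes = posterior α − prior α and total failures = posterior β − prior β.
Total across both batches: 22−3=19 correct bits, 47−17=30 errors.
Subtract the second batch: 19−12=7 correct bits and 30−9=21 errors.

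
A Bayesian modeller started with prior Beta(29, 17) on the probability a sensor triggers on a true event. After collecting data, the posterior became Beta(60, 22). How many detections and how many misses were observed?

Under Beta–binomial conjugacy the posterior parameters are (α+s, β+f).
So s = 60 − 29 = 31 and f = 22 − 17 = 5.

31 detections and 5 misses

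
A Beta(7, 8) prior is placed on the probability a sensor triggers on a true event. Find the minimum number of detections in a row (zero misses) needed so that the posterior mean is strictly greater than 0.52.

k = 2

After k detections and 0 misses the posterior is Beta(7+k, 8), with mean (7+k)/(7+8+k).
Set (7+k)/(15+k) > 0.52 and solve: k > (0.52·15 − 7)/(1 − 0.52) = 1.667.
The smallest integer exceeding 1.667 is 2.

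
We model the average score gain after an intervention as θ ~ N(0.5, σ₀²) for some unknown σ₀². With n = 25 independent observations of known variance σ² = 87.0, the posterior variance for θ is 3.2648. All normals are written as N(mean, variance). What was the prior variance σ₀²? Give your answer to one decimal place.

For the Normal–Normal model with known σ², precisions add: τ_n = τ₀ + n/σ².
So 1/σ₀² = 1/3.2648 − 25/87.0 = 0.306297 − 0.287356 = 0.018941.
Hence σ₀² = 1/0.018941 ≈ 52.8.

σ₀² = 52.8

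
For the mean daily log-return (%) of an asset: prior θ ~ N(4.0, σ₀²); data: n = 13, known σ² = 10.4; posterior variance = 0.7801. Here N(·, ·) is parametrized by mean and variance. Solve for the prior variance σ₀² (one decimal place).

σ₀² = 31.4

For the Normal–Normal model with known σ², precisions add: τ_n = τ₀ + n/σ².
So 1/σ₀² = 1/0.7801 − 13/10.4 = 1.281887 − 1.250000 = 0.031887.
Hence σ₀² = 1/0.031887 ≈ 31.4.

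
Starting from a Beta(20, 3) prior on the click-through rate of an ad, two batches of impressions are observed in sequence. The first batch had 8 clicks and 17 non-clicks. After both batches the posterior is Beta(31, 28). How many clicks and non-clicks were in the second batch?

3 clicks and 8 non-clicks

Sequential conjugate updates are equivalent to a single update on the pooled data, so total successes = posterior α − prior α and total failures = posterior β − prior β.
Total across both batches: 31−20=11 clicks, 28−3=25 non-clicks.
Subtract the first batch: 11−8=3 clicks and 25−17=8 non-clicks.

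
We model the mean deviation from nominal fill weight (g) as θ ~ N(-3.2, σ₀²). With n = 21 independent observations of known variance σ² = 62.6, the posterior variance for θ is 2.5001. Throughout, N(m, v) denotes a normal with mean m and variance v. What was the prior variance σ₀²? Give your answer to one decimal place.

For the Normal–Normal model with known σ², precisions add: τ_n = τ₀ + n/σ².
So 1/σ₀² = 1/2.5001 − 21/62.6 = 0.399984 − 0.335463 = 0.064521.
Hence σ₀² = 1/0.064521 ≈ 15.5.

σ₀² = 15.5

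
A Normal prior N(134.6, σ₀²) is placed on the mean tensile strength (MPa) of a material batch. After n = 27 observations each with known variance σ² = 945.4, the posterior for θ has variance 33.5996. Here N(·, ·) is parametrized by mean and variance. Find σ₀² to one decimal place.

σ₀² = 831.3

For the Normal–Normal model with known σ², precisions add: τ_n = τ₀ + n/σ².
So 1/σ₀² = 1/33.5996 − 27/945.4 = 0.029762 − 0.028559 = 0.001203.
Hence σ₀² = 1/0.001203 ≈ 831.3.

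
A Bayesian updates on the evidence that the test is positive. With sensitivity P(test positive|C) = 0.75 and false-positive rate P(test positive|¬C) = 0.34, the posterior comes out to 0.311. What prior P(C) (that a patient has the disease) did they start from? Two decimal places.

Bayes' rule in odds form gives O(C|E) = O(C)·[P(E|C)/P(E|¬C)], hence O(C) = O(C|E)/LR.
Posterior odds = 0.311/(1−0.311) = 0.4514. LR = 0.75/0.34 = 2.2059.
Prior odds = 0.4514/2.2059 = 0.2046, so P(C) = 0.2046/(1+0.2046) ≈ 0.17.

P(C) = 0.17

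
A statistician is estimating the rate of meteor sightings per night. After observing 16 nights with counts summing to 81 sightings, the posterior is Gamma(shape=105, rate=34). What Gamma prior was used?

Gamma(shape=24, rate=18)

A Gamma(α, β) prior (rate parametrization) on a Poisson rate with n observations summing to S gives posterior Gamma(α+S, β+n).
So α = 105 − 81 = 24 and β = 34 − 16 = 18.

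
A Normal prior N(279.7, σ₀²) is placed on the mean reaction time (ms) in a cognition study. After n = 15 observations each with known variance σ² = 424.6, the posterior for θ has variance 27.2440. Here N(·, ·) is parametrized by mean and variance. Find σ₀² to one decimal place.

Posterior precision equals prior precision plus data precision: 1/σ_n² = 1/σ₀² + n/σ².
So 1/σ₀² = 1/27.2440 − 15/424.6 = 0.036705 − 0.035327 = 0.001378.
Hence σ₀² = 1/0.001378 ≈ 725.7.

σ₀² = 725.7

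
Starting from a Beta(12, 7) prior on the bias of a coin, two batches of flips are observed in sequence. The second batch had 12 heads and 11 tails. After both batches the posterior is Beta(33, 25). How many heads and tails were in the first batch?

Because Beta–binomial updating is additive in the counts, the combined data contributed (α_post−α_prior, β_post−β_prior) successes and failures.
Total across both batches: 33−12=21 heads, 25−7=18 tails.
Subtract the second batch: 21−12=9 heads and 18−11=7 tails.

9 heads and 7 tails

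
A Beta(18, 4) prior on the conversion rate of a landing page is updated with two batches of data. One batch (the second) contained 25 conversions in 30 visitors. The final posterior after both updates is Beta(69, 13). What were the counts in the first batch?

26 conversions and 4 bounces

Sequential conjugate updates are equivalent to a single update on the pooled data, so total successes = posterior α − prior α and total failures = posterior β − prior β.
Total across both batches: 69−18=51 conversions, 13−4=9 bounces.
Subtract the second batch: 51−25=26 conversions and 9−5=4 bounces.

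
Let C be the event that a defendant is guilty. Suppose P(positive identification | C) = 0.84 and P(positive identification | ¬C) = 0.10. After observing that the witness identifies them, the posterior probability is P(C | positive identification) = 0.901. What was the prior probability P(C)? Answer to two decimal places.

Bayes' rule in odds form gives O(C|E) = O(C)·[P(E|C)/P(E|¬C)], hence O(C) = O(C|E)/LR.
Posterior odds = 0.901/(1−0.901) = 9.1010. LR = 0.84/0.10 = 8.4000.
Prior odds = 9.1010/8.4000 = 1.0835, so P(C) = 1.0835/(1+1.0835) ≈ 0.52.

P(C) = 0.52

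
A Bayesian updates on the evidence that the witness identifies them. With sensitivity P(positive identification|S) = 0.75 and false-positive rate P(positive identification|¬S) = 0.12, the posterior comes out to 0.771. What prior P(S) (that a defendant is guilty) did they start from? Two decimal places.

P(S) = 0.35

In odds form, posterior odds = prior odds × likelihood ratio, so prior odds = posterior odds ÷ LR.
Posterior odds = 0.771/(1−0.771) = 3.3668. LR = 0.75/0.12 = 6.2500.
Prior odds = 3.3668/6.2500 = 0.5387, so P(S) = 0.5387/(1+0.5387) ≈ 0.35.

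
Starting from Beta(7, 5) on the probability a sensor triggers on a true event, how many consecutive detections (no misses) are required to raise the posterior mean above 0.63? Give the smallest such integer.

After k detections and 0 misses the posterior is Beta(7+k, 5), with mean (7+k)/(7+5+k).
Set (7+k)/(12+k) > 0.63 and solve: k > (0.63·12 − 7)/(1 − 0.63) = 1.514.
The smallest integer exceeding 1.514 is 2.

k = 2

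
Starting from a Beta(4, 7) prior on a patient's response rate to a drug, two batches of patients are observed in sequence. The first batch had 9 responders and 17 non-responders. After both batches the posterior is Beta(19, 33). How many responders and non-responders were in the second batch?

Because Beta–binomial updating is additive in the counts, the combined data contributed (α_post−α_prior, β_post−β_prior) successes and failures.
Total across both batches: 19−4=15 responders, 33−7=26 non-responders.
Subtract the first batch: 15−9=6 responders and 26−17=9 non-responders.

6 responders and 9 non-responders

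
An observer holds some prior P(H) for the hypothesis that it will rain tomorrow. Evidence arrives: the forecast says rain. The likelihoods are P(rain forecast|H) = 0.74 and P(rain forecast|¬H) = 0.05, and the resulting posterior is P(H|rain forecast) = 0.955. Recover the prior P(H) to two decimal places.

P(H) = 0.59

In odds form, posterior odds = prior odds × likelihood ratio, so prior odds = posterior odds ÷ LR.
Posterior odds = 0.955/(1−0.955) = 21.2222. LR = 0.74/0.05 = 14.8000.
Prior odds = 21.2222/14.8000 = 1.4339, so P(H) = 1.4339/(1+1.4339) ≈ 0.59.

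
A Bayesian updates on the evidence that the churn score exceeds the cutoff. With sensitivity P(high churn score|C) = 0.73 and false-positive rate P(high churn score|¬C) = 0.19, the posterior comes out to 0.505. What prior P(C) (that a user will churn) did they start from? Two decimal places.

In odds form, posterior odds = prior odds × likelihood ratio, so prior odds = posterior odds ÷ LR.
Posterior odds = 0.505/(1−0.505) = 1.0202. LR = 0.73/0.19 = 3.8421.
Prior odds = 1.0202/3.8421 = 0.2655, so P(C) = 0.2655/(1+0.2655) ≈ 0.21.

P(C) = 0.21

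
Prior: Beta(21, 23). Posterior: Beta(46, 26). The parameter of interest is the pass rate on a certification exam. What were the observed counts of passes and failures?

Beta is conjugate to the binomial likelihood: posterior = Beta(a+s, b+f).
Match parameters: s=46−21=25, f=26−23=3.

25 passes and 3 failures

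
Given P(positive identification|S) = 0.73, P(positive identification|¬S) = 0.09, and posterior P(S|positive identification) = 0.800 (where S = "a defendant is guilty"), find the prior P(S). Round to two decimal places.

In odds form, posterior odds = prior odds × likelihood ratio, so prior odds = posterior odds ÷ LR.
Posterior odds = 0.800/(1−0.800) = 4.0000. LR = 0.73/0.09 = 8.1111.
Prior odds = 4.0000/8.1111 = 0.4932, so P(S) = 0.4932/(1+0.4932) ≈ 0.33.

P(S) = 0.33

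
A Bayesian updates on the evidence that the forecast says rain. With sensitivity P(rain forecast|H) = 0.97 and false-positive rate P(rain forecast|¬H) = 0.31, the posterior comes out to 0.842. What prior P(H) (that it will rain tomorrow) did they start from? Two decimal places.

P(H) = 0.63

Bayes' rule in odds form gives O(H|E) = O(H)·[P(E|H)/P(E|¬H)], hence O(H) = O(H|E)/LR.
Posterior odds = 0.842/(1−0.842) = 5.3291. LR = 0.97/0.31 = 3.1290.
Prior odds = 5.3291/3.1290 = 1.7031, so P(H) = 1.7031/(1+1.7031) ≈ 0.63.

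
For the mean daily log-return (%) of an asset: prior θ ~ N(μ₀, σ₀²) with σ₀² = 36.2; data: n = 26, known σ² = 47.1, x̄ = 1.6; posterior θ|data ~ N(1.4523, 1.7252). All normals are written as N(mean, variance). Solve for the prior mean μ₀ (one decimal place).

With known observation variance, the Normal–Normal posterior has precision τ_n = τ₀ + n/σ² and mean μ_n = (τ₀μ₀ + (n/σ²)x̄)/τ_n.
Here τ₀ = 1/36.2 = 0.027624 and τ_data = 26/47.1 = 0.552017, so τ_n = 0.579641.
Rearranging for μ₀: μ₀ = (μ_n·τ_n − τ_data·x̄)/τ₀ = (1.4523·0.579641 − 0.552017·1.6) / 0.027624 = -0.041415/0.027624 ≈ -1.5.

μ₀ = -1.5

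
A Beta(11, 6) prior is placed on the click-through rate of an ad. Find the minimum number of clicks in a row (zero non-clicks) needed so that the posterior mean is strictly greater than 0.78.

k = 11

After k clicks and 0 non-clicks the posterior is Beta(11+k, 6), with mean (11+k)/(11+6+k).
Set (11+k)/(17+k) > 0.78 and solve: k > (0.78·17 − 11)/(1 − 0.78) = 10.273.
The smallest integer exceeding 10.273 is 11, and checking k=11: (22)/(28) = 0.7857 > 0.78.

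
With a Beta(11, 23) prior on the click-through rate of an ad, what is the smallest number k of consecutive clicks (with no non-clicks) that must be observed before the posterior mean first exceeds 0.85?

k = 120

After k clicks and 0 non-clicks the posterior is Beta(11+k, 23), with mean (11+k)/(11+23+k).
Set (11+k)/(34+k) > 0.85 and solve: k > (0.85·34 − 11)/(1 − 0.85) = 119.333.
The smallest integer exceeding 119.333 is 120.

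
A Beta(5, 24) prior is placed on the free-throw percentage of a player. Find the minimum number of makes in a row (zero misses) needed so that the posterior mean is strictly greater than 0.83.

After k makes and 0 misses the posterior is Beta(5+k, 24), with mean (5+k)/(5+24+k).
Set (5+k)/(29+k) > 0.83 and solve: k > (0.83·29 − 5)/(1 − 0.83) = 112.176.
The smallest integer exceeding 112.176 is 113, and checking k=113: (118)/(142) = 0.8310 > 0.83.

k = 113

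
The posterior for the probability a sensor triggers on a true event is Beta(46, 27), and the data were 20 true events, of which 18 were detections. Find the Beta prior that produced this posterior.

Beta is conjugate to the binomial likelihood: posterior = Beta(α+s, β+f).
Subtract the data counts: 46−18=28, 27−2=25.

Beta(28, 25)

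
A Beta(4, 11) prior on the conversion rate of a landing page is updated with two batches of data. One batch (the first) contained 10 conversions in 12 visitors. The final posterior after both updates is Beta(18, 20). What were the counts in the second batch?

4 conversions and 7 bounces

Because Beta–binomial updating is additive in the counts, the combined data contributed (α_post−α_prior, β_post−β_prior) successes and failures.
Total across both batches: 18−4=14 conversions, 20−11=9 bounces.
Subtract the first batch: 14−10=4 conversions and 9−2=7 bounces.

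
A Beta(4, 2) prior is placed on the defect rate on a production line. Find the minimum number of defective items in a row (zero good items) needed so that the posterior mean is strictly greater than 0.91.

After k defective items and 0 good items the posterior is Beta(4+k, 2), with mean (4+k)/(4+2+k).
Set (4+k)/(6+k) > 0.91 and solve: k > (0.91·6 − 4)/(1 − 0.91) = 16.222.
The smallest integer exceeding 16.222 is 17.

k = 17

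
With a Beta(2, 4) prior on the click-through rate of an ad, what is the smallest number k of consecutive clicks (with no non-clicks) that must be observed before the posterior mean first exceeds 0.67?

After k clicks and 0 non-clicks the posterior is Beta(2+k, 4), with mean (2+k)/(2+4+k).
Set (2+k)/(6+k) > 0.67 and solve: k > (0.67·6 − 2)/(1 − 0.67) = 6.121.
The smallest integer exceeding 6.121 is 7.

k = 7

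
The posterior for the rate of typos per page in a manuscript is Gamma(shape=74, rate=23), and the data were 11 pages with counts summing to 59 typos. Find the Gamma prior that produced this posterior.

Gamma–Poisson conjugacy: posterior shape = α + Σxᵢ, posterior rate = β + n.
So α = 74 − 59 = 15 and β = 23 − 11 = 12.

Gamma(shape=15, rate=12)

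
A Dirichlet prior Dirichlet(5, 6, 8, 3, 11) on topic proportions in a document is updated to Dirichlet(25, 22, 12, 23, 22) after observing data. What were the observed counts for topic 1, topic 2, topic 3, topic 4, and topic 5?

counts (20, 16, 4, 20, 11)

For a Dirichlet(α) prior with multinomial counts c, the posterior is Dirichlet(α + c) componentwise.
Counts are posterior − prior componentwise: 25−5=20, 22−6=16, 12−8=4, 23−3=20, 22−11=11.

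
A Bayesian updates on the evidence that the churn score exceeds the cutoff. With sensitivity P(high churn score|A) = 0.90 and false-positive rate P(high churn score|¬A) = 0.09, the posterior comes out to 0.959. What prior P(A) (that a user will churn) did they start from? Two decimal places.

P(A) = 0.70

In odds form, posterior odds = prior odds × likelihood ratio, so prior odds = posterior odds ÷ LR.
Posterior odds = 0.959/(1−0.959) = 23.3902. LR = 0.90/0.09 = 10.0000.
Prior odds = 23.3902/10.0000 = 2.3390, so P(A) = 2.3390/(1+2.3390) ≈ 0.70.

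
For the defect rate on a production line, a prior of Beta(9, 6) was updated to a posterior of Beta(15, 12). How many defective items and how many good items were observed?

6 defective items and 6 good items

Beta is conjugate to the binomial likelihood: posterior = Beta(α+s, β+f).
So s = 15 − 9 = 6 and f = 12 − 6 = 6.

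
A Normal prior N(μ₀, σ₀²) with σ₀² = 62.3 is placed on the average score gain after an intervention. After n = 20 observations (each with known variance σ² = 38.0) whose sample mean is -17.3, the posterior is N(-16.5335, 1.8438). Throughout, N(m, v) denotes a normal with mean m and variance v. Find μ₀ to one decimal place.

The posterior mean is a precision-weighted average: μ_n = (τ₀μ₀ + τ_data·x̄)/(τ₀+τ_data), with τ₀=1/σ₀² and τ_data=n/σ².
Here τ₀ = 1/62.3 = 0.016051 and τ_data = 20/38.0 = 0.526316, so τ_n = 0.542367.
Rearranging for μ₀: μ₀ = (μ_n·τ_n − τ_data·x̄)/τ₀ = (-16.5335·0.542367 − 0.526316·-17.3) / 0.016051 = 0.138042/0.016051 ≈ 8.6.

μ₀ = 8.6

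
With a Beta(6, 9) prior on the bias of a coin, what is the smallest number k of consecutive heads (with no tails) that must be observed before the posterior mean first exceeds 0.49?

k = 3

After k heads and 0 tails the posterior is Beta(6+k, 9), with mean (6+k)/(6+9+k).
Set (6+k)/(15+k) > 0.49 and solve: k > (0.49·15 − 6)/(1 − 0.49) = 2.647.
The smallest integer exceeding 2.647 is 3, and checking k=3: (9)/(18) = 0.5000 > 0.49.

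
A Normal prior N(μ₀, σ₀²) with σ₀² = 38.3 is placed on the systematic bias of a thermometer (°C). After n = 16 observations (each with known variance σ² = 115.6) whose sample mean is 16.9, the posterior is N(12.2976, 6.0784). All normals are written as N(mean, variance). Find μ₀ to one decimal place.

μ₀ = -12.1

With known observation variance, the Normal–Normal posterior has precision τ_n = τ₀ + n/σ² and mean μ_n = (τ₀μ₀ + (n/σ²)x̄)/τ_n.
Here τ₀ = 1/38.3 = 0.026110 and τ_data = 16/115.6 = 0.138408, so τ_n = 0.164518.
Rearranging for μ₀: μ₀ = (μ_n·τ_n − τ_data·x̄)/τ₀ = (12.2976·0.164518 − 0.138408·16.9) / 0.026110 = -0.315919/0.026110 ≈ -12.1.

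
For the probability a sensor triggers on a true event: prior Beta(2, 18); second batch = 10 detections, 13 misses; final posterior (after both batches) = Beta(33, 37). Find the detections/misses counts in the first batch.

21 detections and 6 misses

Because Beta–binomial updating is additive in the counts, the combined data contributed (α_post−α_prior, β_post−β_prior) successes and failures.
Total across both batches: 33−2=31 detections, 37−18=19 misses.
Subtract the second batch: 31−10=21 detections and 19−13=6 misses.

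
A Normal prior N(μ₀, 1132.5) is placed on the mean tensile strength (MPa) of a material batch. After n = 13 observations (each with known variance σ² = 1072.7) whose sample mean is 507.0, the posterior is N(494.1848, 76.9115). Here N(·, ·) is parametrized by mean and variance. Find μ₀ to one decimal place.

μ₀ = 318.3

With known observation variance, the Normal–Normal posterior has precision τ_n = τ₀ + n/σ² and mean μ_n = (τ₀μ₀ + (n/σ²)x̄)/τ_n.
Here τ₀ = 1/1132.5 = 0.000883 and τ_data = 13/1072.7 = 0.012119, so τ_n = 0.013002.
Rearranging for μ₀: μ₀ = (μ_n·τ_n − τ_data·x̄)/τ₀ = (494.1848·0.013002 − 0.012119·507.0) / 0.000883 = 0.281058/0.000883 ≈ 318.3.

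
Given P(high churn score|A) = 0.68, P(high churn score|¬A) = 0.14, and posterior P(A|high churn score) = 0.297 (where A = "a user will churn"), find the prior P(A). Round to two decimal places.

P(A) = 0.08

Bayes' rule in odds form gives O(A|E) = O(A)·[P(E|A)/P(E|¬A)], hence O(A) = O(A|E)/LR.
Posterior odds = 0.297/(1−0.297) = 0.4225. LR = 0.68/0.14 = 4.8571.
Prior odds = 0.4225/4.8571 = 0.0870, so P(A) = 0.0870/(1+0.0870) ≈ 0.08.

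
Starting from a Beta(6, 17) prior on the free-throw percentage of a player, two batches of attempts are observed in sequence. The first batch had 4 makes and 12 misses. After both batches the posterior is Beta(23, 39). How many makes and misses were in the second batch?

13 makes and 10 misses

Because Beta–binomial updating is additive in the counts, the combined data contributed (α_post−α_prior, β_post−β_prior) successes and failures.
Total across both batches: 23−6=17 makes, 39−17=22 misses.
Subtract the first batch: 17−4=13 makes and 22−12=10 misses.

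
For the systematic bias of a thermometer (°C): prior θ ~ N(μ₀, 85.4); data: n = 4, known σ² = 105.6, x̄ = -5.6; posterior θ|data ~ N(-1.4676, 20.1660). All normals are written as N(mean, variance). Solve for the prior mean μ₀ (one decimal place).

With known observation variance, the Normal–Normal posterior has precision τ_n = τ₀ + n/σ² and mean μ_n = (τ₀μ₀ + (n/σ²)x̄)/τ_n.
Here τ₀ = 1/85.4 = 0.011710 and τ_data = 4/105.6 = 0.037879, so τ_n = 0.049589.
Rearranging for μ₀: μ₀ = (μ_n·τ_n − τ_data·x̄)/τ₀ = (-1.4676·0.049589 − 0.037879·-5.6) / 0.011710 = 0.139346/0.011710 ≈ 11.9.

μ₀ = 11.9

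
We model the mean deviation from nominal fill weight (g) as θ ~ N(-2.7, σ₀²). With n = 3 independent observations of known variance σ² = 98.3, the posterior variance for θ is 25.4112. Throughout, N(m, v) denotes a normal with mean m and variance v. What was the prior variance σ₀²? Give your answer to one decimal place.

σ₀² = 113.2

For the Normal–Normal model with known σ², precisions add: τ_n = τ₀ + n/σ².
So 1/σ₀² = 1/25.4112 − 3/98.3 = 0.039353 − 0.030519 = 0.008834.
Hence σ₀² = 1/0.008834 ≈ 113.2.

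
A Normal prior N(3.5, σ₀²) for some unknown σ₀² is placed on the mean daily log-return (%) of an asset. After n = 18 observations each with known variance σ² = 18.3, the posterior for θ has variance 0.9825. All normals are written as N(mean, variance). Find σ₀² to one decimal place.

σ₀² = 29.2

Posterior precision equals prior precision plus data precision: 1/σ_n² = 1/σ₀² + n/σ².
So 1/σ₀² = 1/0.9825 − 18/18.3 = 1.017812 − 0.983607 = 0.034205.
Hence σ₀² = 1/0.034205 ≈ 29.2.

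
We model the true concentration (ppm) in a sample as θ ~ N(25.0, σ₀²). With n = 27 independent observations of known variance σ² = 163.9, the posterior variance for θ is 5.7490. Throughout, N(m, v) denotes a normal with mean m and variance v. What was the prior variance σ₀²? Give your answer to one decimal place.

For the Normal–Normal model with known σ², precisions add: τ_n = τ₀ + n/σ².
So 1/σ₀² = 1/5.7490 − 27/163.9 = 0.173943 − 0.164735 = 0.009208.
Hence σ₀² = 1/0.009208 ≈ 108.6.

σ₀² = 108.6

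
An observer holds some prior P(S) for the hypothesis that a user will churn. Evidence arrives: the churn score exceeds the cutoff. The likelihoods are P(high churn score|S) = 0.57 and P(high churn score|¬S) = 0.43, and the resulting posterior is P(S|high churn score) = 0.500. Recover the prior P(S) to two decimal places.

P(S) = 0.43

Bayes' rule in odds form gives O(S|E) = O(S)·[P(E|S)/P(E|¬S)], hence O(S) = O(S|E)/LR.
Posterior odds = 0.500/(1−0.500) = 1.0000. LR = 0.57/0.43 = 1.3256.
Prior odds = 1.0000/1.3256 = 0.7544, so P(S) = 0.7544/(1+0.7544) ≈ 0.43.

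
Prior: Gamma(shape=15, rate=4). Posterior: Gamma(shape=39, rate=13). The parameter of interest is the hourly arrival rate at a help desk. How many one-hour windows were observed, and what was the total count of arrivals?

Gamma–Poisson conjugacy: posterior shape = α + Σxᵢ, posterior rate = β + n.
Matching: Σxᵢ = 39 − 15 = 24 and n = 13 − 4 = 9.

n = 9 one-hour windows with total 24 arrivals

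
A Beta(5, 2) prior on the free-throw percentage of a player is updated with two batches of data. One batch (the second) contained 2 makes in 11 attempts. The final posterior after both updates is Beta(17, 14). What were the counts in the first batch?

10 makes and 3 misses

Sequential conjugate updates are equivalent to a single update on the pooled data, so total successes = posterior α − prior α and total failures = posterior β − prior β.
Total across both batches: 17−5=12 makes, 14−2=12 misses.
Subtract the second batch: 12−2=10 makes and 12−9=3 misses.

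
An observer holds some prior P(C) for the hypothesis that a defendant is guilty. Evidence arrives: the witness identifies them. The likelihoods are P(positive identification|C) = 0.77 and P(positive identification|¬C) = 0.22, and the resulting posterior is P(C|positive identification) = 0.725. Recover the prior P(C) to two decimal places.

In odds form, posterior odds = prior odds × likelihood ratio, so prior odds = posterior odds ÷ LR.
Posterior odds = 0.725/(1−0.725) = 2.6364. LR = 0.77/0.22 = 3.5000.
Prior odds = 2.6364/3.5000 = 0.7533, so P(C) = 0.7533/(1+0.7533) ≈ 0.43.

P(C) = 0.43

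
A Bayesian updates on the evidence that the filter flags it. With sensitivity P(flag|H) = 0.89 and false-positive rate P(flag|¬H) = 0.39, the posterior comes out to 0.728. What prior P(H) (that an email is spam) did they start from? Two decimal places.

In odds form, posterior odds = prior odds × likelihood ratio, so prior odds = posterior odds ÷ LR.
Posterior odds = 0.728/(1−0.728) = 2.6765. LR = 0.89/0.39 = 2.2821.
Prior odds = 2.6765/2.2821 = 1.1728, so P(H) = 1.1728/(1+1.1728) ≈ 0.54.

P(H) = 0.54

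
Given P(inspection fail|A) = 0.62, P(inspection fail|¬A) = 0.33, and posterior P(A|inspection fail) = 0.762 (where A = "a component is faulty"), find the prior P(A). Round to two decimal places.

Bayes' rule in odds form gives O(A|E) = O(A)·[P(E|A)/P(E|¬A)], hence O(A) = O(A|E)/LR.
Posterior odds = 0.762/(1−0.762) = 3.2017. LR = 0.62/0.33 = 1.8788.
Prior odds = 3.2017/1.8788 = 1.7041, so P(A) = 1.7041/(1+1.7041) ≈ 0.63.

P(A) = 0.63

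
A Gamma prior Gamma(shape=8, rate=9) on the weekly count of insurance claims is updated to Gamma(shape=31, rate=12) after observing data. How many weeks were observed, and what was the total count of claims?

A Gamma(α, β) prior (rate parametrization) on a Poisson rate with n observations summing to S gives posterior Gamma(α+S, β+n).
Matching: Σxᵢ = 31 − 8 = 23 and n = 12 − 9 = 3.

n = 3 weeks with total 23 claims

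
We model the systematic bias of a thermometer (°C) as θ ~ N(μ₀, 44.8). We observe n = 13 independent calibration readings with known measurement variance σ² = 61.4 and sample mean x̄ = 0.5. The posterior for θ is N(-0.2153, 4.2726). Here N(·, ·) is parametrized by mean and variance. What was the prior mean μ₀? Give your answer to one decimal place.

The posterior mean is a precision-weighted average: μ_n = (τ₀μ₀ + τ_data·x̄)/(τ₀+τ_data), with τ₀=1/σ₀² and τ_data=n/σ².
Here τ₀ = 1/44.8 = 0.022321 and τ_data = 13/61.4 = 0.211726, so τ_n = 0.234047.
Rearranging for μ₀: μ₀ = (μ_n·τ_n − τ_data·x̄)/τ₀ = (-0.2153·0.234047 − 0.211726·0.5) / 0.022321 = -0.156253/0.022321 ≈ -7.0.

μ₀ = -7.0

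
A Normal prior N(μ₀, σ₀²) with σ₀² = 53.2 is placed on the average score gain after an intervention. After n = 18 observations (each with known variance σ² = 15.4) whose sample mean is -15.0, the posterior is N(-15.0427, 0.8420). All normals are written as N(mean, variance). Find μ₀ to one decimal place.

The posterior mean is a precision-weighted average: μ_n = (τ₀μ₀ + τ_data·x̄)/(τ₀+τ_data), with τ₀=1/σ₀² and τ_data=n/σ².
Here τ₀ = 1/53.2 = 0.018797 and τ_data = 18/15.4 = 1.168831, so τ_n = 1.187628.
Rearranging for μ₀: μ₀ = (μ_n·τ_n − τ_data·x̄)/τ₀ = (-15.0427·1.187628 − 1.168831·-15.0) / 0.018797 = -0.332667/0.018797 ≈ -17.7.

μ₀ = -17.7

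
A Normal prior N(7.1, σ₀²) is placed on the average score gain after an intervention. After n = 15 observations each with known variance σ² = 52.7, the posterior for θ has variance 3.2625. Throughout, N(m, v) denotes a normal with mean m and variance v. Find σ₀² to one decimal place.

σ₀² = 45.7

For the Normal–Normal model with known σ², precisions add: τ_n = τ₀ + n/σ².
So 1/σ₀² = 1/3.2625 − 15/52.7 = 0.306513 − 0.284630 = 0.021883.
Hence σ₀² = 1/0.021883 ≈ 45.7.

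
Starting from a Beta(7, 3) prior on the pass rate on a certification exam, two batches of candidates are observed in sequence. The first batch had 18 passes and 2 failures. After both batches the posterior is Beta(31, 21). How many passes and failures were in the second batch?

6 passes and 16 failures

Because Beta–binomial updating is additive in the counts, the combined data contributed (α_post−α_prior, β_post−β_prior) successes and failures.
Total across both batches: 31−7=24 passes, 21−3=18 failures.
Subtract the first batch: 24−18=6 passes and 18−2=16 failures.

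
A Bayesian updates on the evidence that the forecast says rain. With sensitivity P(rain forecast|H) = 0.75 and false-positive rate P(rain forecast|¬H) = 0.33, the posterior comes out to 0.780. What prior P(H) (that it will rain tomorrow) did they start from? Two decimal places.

P(H) = 0.61

Bayes' rule in odds form gives O(H|E) = O(H)·[P(E|H)/P(E|¬H)], hence O(H) = O(H|E)/LR.
Posterior odds = 0.780/(1−0.780) = 3.5455. LR = 0.75/0.33 = 2.2727.
Prior odds = 3.5455/2.2727 = 1.5600, so P(H) = 1.5600/(1+1.5600) ≈ 0.61.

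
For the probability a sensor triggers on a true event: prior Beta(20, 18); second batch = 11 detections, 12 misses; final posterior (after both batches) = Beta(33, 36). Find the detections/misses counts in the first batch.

2 detections and 6 misses

Sequential conjugate updates are equivalent to a single update on the pooled data, so total successes = posterior α − prior α and total failures = posterior β − prior β.
Total across both batches: 33−20=13 detections, 36−18=18 misses.
Subtract the second batch: 13−11=2 detections and 18−12=6 misses.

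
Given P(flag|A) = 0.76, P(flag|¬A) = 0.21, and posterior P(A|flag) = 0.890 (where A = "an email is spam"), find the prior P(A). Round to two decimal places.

In odds form, posterior odds = prior odds × likelihood ratio, so prior odds = posterior odds ÷ LR.
Posterior odds = 0.890/(1−0.890) = 8.0909. LR = 0.76/0.21 = 3.6190.
Prior odds = 8.0909/3.6190 = 2.2357, so P(A) = 2.2357/(1+2.2357) ≈ 0.69.

P(A) = 0.69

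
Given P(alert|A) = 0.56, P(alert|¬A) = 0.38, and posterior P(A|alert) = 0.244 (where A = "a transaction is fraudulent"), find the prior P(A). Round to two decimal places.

In odds form, posterior odds = prior odds × likelihood ratio, so prior odds = posterior odds ÷ LR.
Posterior odds = 0.244/(1−0.244) = 0.3228. LR = 0.56/0.38 = 1.4737.
Prior odds = 0.3228/1.4737 = 0.2190, so P(A) = 0.2190/(1+0.2190) ≈ 0.18.

P(A) = 0.18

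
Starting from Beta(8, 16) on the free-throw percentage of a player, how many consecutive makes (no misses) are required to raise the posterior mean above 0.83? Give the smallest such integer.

After k makes and 0 misses the posterior is Beta(8+k, 16), with mean (8+k)/(8+16+k).
Set (8+k)/(24+k) > 0.83 and solve: k > (0.83·24 − 8)/(1 − 0.83) = 70.118.
The smallest integer exceeding 70.118 is 71, and checking k=71: (79)/(95) = 0.8316 > 0.83.

k = 71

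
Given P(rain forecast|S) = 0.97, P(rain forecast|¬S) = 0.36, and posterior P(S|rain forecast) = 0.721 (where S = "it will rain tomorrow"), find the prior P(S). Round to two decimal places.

In odds form, posterior odds = prior odds × likelihood ratio, so prior odds = posterior odds ÷ LR.
Posterior odds = 0.721/(1−0.721) = 2.5842. LR = 0.97/0.36 = 2.6944.
Prior odds = 2.5842/2.6944 = 0.9591, so P(S) = 0.9591/(1+0.9591) ≈ 0.49.

P(S) = 0.49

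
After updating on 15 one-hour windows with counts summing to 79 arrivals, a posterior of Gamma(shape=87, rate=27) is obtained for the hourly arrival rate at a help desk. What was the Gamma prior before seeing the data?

Gamma–Poisson conjugacy: posterior shape = α + Σxᵢ, posterior rate = β + n.
So α = 87 − 79 = 8 and β = 27 − 15 = 12.

Gamma(shape=8, rate=12)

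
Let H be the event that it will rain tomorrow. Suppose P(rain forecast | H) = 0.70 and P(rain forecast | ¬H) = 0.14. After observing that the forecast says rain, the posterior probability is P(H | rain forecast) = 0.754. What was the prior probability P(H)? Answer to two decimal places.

P(H) = 0.38

In odds form, posterior odds = prior odds × likelihood ratio, so prior odds = posterior odds ÷ LR.
Posterior odds = 0.754/(1−0.754) = 3.0650. LR = 0.70/0.14 = 5.0000.
Prior odds = 3.0650/5.0000 = 0.6130, so P(H) = 0.6130/(1+0.6130) ≈ 0.38.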